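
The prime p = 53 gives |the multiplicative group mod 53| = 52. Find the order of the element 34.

52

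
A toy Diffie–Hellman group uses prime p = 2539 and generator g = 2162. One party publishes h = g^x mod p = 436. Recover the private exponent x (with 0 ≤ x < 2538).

Baby-step giant-step with m = ceil(sqrt(2538)) = 51.
Baby table (2162^j mod 2539 for j=0..50):
  0:1  1:2162  2:2484  3:423  4:486  5:2125  6:1199  7:2458
  8:69  9:1916  10:1283  11:1258  12:527  13:1902  14:1483  15:2028
  16:2222  17:176  18:2201  19:476  20:817  21:1749  22:767  23:287
  24:978  25:1988  26:2068  27:2376  28:515  29:1348  30:2143  31:2030
  32:1468  33:66  34:508  35:1448  36:2528  37:1608  38:605  39:425
  40:2271  41:2015  42:2045  43:891  44:1780  45:1775  46:1121  47:1396
  48:1820  49:1929  50:1460
Giant step factor: 2162^(-51) ≡ 1861 (mod 2539).
Scan 436·1861^i mod 2539 for i = 0, 1, …:
  i=0: 436   i=1: 1455   i=2: 1181   i=3: 1606
  i=4: 363   i=5: 169   i=6: 2212   i=7: 813
  i=8: 2288   i=9: 65   i=10: 1632   i=11: 508
Match at i=11, j=34: x = 11·51 + 34 = 595.

595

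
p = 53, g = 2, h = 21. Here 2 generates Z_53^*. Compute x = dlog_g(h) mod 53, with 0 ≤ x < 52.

31

Baby-step giant-step with m = ceil(sqrt(52)) = 8.
Baby table (2^j mod 53 for j=0..7):
  0:1  1:2  2:4  3:8  4:16  5:32  6:11  7:22
Giant step factor: 2^(-8) ≡ 47 (mod 53).
Scan 21·47^i mod 53 for i = 0, 1, …:
  i=0: 21   i=1: 33   i=2: 14   i=3: 22
Match at i=3, j=7: x = 3·8 + 7 = 31.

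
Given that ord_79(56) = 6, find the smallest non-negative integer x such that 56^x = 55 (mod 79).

2

Successive powers of 56 modulo 79:
  56^0=1  56^1=56  56^2=55
So 56^2 ≡ 55 (mod 79), giving x = 2.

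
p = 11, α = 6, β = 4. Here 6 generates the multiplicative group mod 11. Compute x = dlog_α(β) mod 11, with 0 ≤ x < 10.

8

Successive powers of 6 modulo 11:
  6^0=1  6^1=6  6^2=3  6^3=7  6^4=9  6^5=10
  6^6=5  6^7=8  6^8=4
So 6^8 ≡ 4 (mod 11), giving x = 8.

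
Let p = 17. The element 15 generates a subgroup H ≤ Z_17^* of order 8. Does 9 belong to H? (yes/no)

yes

9 ∈ ⟨15⟩ iff 9^8 ≡ 1 (mod 17), since |⟨15⟩| = 8.
9^8 mod 17 = 1.
Since 1 = 1, 9 lies in the subgroup.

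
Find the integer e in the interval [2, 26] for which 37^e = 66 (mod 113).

Compute 37^2 mod 113 = 13, then multiply by 37 repeatedly:
  37^2=13  37^3=29  37^4=56  37^5=38  37^6=50
  37^7=42  37^8=85  37^9=94  37^10=88  37^11=92
  37^12=14  37^13=66
Found 66 at exponent 13.

13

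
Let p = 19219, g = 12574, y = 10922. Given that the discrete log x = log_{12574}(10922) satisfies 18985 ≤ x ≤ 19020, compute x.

18997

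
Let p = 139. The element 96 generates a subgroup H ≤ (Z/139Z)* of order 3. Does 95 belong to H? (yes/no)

no

⟨96⟩ has order 3; its elements mod 139 are {1, 42, 96}.
95 is not in this set.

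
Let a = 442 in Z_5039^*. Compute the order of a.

2519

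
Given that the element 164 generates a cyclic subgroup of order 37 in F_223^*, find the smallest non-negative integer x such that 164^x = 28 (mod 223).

14

Successive powers of 164 modulo 223:
  164^0=1  164^1=164  164^2=136  164^3=4  164^4=210  164^5=98
  164^6=16  164^7=171  164^8=169  164^9=64  164^10=15  164^11=7
  164^12=33  164^13=60  164^14=28
So 164^14 ≡ 28 (mod 223), giving x = 14.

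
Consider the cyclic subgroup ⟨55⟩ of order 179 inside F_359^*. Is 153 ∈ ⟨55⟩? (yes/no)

yes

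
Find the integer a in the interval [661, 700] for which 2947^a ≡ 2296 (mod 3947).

682

Compute 2947^661 mod 3947 = 790, then multiply by 2947 repeatedly:
  2947^661=790  2947^662=3347  2947^663=56  2947^664=3205  2947^665=3911
  2947^666=477  2947^667=587  2947^668=1103  2947^669=2160  2947^670=2956
  2947^671=303  2947^672=919  2947^673=651  2947^674=255  2947^675=1555
  2947^676=118  2947^677=410  2947^678=488  2947^679=1428  2947^680=814
  2947^681=3029  2947^682=2296
Found 2296 at exponent 682.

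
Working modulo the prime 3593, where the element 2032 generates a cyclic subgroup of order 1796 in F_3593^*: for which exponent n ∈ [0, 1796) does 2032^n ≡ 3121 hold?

Baby-step giant-step with m = ceil(sqrt(1796)) = 43.
Baby table (2032^j mod 3593 for j=0..42):
  0:1  1:2032  2:667  3:783  4:2950  5:1276  6:2279  7:3144
  8:254  9:2329  10:547  11:1267  12:1956  13:734  14:393  15:930
  16:3435  17:2314  18:2404  19:2041  20:990  21:3193  22:2811  23:2675
  24:2984  25:2097  26:3399  27:1022  28:3543  29:2597  30:2580  31:373
  32:3406  33:874  34:1026  35:892  36:1672  37:2119  38:1394  39:1324
  40:2804  41:2823  42:1908
Giant step factor: 2032^(-43) ≡ 808 (mod 3593).
Scan 3121·808^i mod 3593 for i = 0, 1, …:
  i=0: 3121   i=1: 3075   i=2: 1837   i=3: 387
  i=4: 105   i=5: 2201   i=6: 3466   i=7: 1581
  i=8: 1933   i=9: 2502     …   i=40: 2869
  i=41: 667
Match at i=41, j=2: n = 41·43 + 2 = 1765.

1765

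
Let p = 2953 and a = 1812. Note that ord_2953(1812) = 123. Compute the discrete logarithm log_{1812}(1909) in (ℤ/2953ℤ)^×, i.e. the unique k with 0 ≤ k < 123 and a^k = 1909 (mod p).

Successive powers of 1812 modulo 2953:
  1812^0=1  1812^1=1812  1812^2=2561  1812^3=1369  1812^4=108  1812^5=798
  1812^6=1959  1812^7=202  1812^8=2805  1812^9=547  1812^10=1909
So 1812^10 ≡ 1909 (mod 2953), giving k = 10.

10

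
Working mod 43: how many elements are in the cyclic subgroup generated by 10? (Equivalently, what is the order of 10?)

21

The order of 10 must divide p − 1 = 42 = 2 · 3 · 7.
Divisors: 1, 2, 3, 6, 7, 14, 21, 42.
Check each in increasing order: 10^1 ≡ 10;  10^2 ≡ 14;  10^3 ≡ 11;  10^6 ≡ 35;  10^7 ≡ 6;  10^14 ≡ 36;  10^21 ≡ 1.
Smallest exponent giving 1 is 21.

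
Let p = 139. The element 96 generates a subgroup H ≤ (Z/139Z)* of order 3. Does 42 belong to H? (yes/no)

yes

⟨96⟩ has order 3; its elements mod 139 are {1, 42, 96}.
42 is in this set.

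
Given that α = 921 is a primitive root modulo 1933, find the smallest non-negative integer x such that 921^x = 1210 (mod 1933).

Baby-step giant-step with m = ceil(sqrt(1932)) = 44.
Baby table (921^j mod 1933 for j=0..43):
  0:1  1:921  2:1587  3:279  4:1803  5:116  6:521  7:457
  8:1436  9:384  10:1858  11:513  12:821  13:338  14:85  15:965
  16:1518  17:519  18:548  19:195  20:1759  21:185  22:281  23:1712
  24:1357  25:1079  26:197  27:1668  28:1426  29:839  30:1452  31:1589
  32:188  33:1111  34:674  35:261  36:689  37:545  38:1298  39:864
  40:1281  41:671  42:1364  43:1727
Giant step factor: 921^(-44) ≡ 801 (mod 1933).
Scan 1210·801^i mod 1933 for i = 0, 1, …:
  i=0: 1210   i=1: 777   i=2: 1884   i=3: 1344
  i=4: 1796   i=5: 444   i=6: 1905   i=7: 768
  i=8: 474   i=9: 806     …   i=41: 1785
  i=42: 1298
Match at i=42, j=38: x = 42·44 + 38 = 1886.

1886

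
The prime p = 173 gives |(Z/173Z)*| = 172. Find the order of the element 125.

The order of 125 must divide p − 1 = 172 = 2^2 · 43.
Divisors: 1, 2, 4, 43, 86, 172.
Check each in increasing order: 125^1 ≡ 125;  125^2 ≡ 55;  125^4 ≡ 84;  125^43 ≡ 80;  125^86 ≡ 172;  125^172 ≡ 1.
Smallest exponent giving 1 is 172.

172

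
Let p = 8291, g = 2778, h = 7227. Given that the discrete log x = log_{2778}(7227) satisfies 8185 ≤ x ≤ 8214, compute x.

8201

Compute 2778^8185 mod 8291 = 508, then multiply by 2778 repeatedly:
  2778^8185=508  2778^8186=1754  2778^8187=5795  2778^8188=5679  2778^8189=6780
  2778^8190=5979  2778^8191=2789  2778^8192=4048  2778^8193=2748  2778^8194=6224
  2778^8195=3537  2778^8196=951  2778^8197=5340  2778^8198=1921  2778^8199=5425
  2778^8200=5903  2778^8201=7227
Found 7227 at exponent 8201.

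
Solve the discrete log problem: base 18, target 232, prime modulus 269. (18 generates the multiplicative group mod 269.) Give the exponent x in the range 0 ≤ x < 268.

18

Baby-step giant-step with m = ceil(sqrt(268)) = 17.
Baby table (18^j mod 269 for j=0..16):
  0:1  1:18  2:55  3:183  4:66  5:112  6:133  7:242
  8:52  9:129  10:170  11:101  12:204  13:175  14:191  15:210
  16:14
Giant step factor: 18^(-17) ≡ 174 (mod 269).
Scan 232·174^i mod 269 for i = 0, 1, …:
  i=0: 232   i=1: 18
Match at i=1, j=1: x = 1·17 + 1 = 18.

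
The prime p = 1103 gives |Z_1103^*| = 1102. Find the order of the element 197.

1102

The order of 197 must divide p − 1 = 1102 = 2 · 19 · 29.
Divisors: 1, 2, 19, 29, 38, 58, 551, 1102.
Check each in increasing order: 197^1 ≡ 197;  197^2 ≡ 204;  197^19 ≡ 1099;  197^29 ≡ 830;  197^38 ≡ 16;  197^58 ≡ 628;  197^551 ≡ 1102;  197^1102 ≡ 1.
Smallest exponent giving 1 is 1102.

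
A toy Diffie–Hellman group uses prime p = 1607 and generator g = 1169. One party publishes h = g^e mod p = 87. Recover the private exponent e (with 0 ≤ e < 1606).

633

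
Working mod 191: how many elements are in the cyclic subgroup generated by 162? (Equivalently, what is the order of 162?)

95

The order of 162 must divide p − 1 = 190 = 2 · 5 · 19.
Divisors: 1, 2, 5, 10, 19, 38, 95, 190.
Check each in increasing order: 162^1 ≡ 162;  162^2 ≡ 77;  162^5 ≡ 150;  162^10 ≡ 153;  162^19 ≡ 49;  162^38 ≡ 109;  162^95 ≡ 1.
Smallest exponent giving 1 is 95.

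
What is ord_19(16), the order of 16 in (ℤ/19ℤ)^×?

9

The order of 16 must divide p − 1 = 18 = 2 · 3^2.
Divisors: 1, 2, 3, 6, 9, 18.
Check each in increasing order: 16^1 ≡ 16;  16^2 ≡ 9;  16^3 ≡ 11;  16^6 ≡ 7;  16^9 ≡ 1.
Smallest exponent giving 1 is 9.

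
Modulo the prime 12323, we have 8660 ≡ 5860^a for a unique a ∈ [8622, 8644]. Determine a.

8635

Compute 5860^8622 mod 12323 = 1370, then multiply by 5860 repeatedly:
  5860^8622=1370  5860^8623=5927  5860^8624=6006  5860^8625=672  5860^8626=6883
  5860^8627=1201  5860^8628=1427  5860^8629=7226  5860^8630=2532  5860^8631=628
  5860^8632=7826  5860^8633=6477  5860^8634=380  5860^8635=8660
Found 8660 at exponent 8635.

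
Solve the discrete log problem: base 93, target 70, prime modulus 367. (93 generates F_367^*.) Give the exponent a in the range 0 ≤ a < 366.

Baby-step giant-step with m = ceil(sqrt(366)) = 20.
Baby table (93^j mod 367 for j=0..19):
  0:1  1:93  2:208  3:260  4:325  5:131  6:72  7:90
  8:296  9:3  10:279  11:257  12:46  13:241  14:26  15:216
  16:270  17:154  18:9  19:103
Giant step factor: 93^(-20) ≡ 248 (mod 367).
Scan 70·248^i mod 367 for i = 0, 1, …:
  i=0: 70   i=1: 111   i=2: 3
Match at i=2, j=9: a = 2·20 + 9 = 49.

49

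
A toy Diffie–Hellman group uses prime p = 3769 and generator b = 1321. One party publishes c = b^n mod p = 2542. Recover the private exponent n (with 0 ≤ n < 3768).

Baby-step giant-step with m = ceil(sqrt(3768)) = 62.
Baby table (1321^j mod 3769 for j=0..61):
  0:1  1:1321  2:3763  3:3381  4:36  5:2328  6:3553  7:1108
  8:1296  9:890  10:3531  11:2198  12:1428  13:1888  14:2739  15:3748
  16:2411  17:126  18:610  19:3013  20:109  21:767  22:3115  23:2936
  24:155  25:1229  26:2839  27:164  28:1811  29:2785  30:441  31:2135
  32:1123  33:2266  34:800  35:1480  36:2738  37:2427  38:2417  39:514
  40:574  41:685  42:325  43:3428  44:1819  45:2046  46:393  47:2800
  48:1411  49:2045  50:2841  51:2806  52:1799  53:2009  54:513  55:3022
  56:691  57:713  58:3392  59:3260  60:2262  61:3054
Giant step factor: 1321^(-62) ≡ 2303 (mod 3769).
Scan 2542·2303^i mod 3769 for i = 0, 1, …:
  i=0: 2542   i=1: 969   i=2: 359   i=3: 1366
  i=4: 2552   i=5: 1385   i=6: 1081   i=7: 2003
  i=8: 3422   i=9: 3656     …   i=31: 565
  i=32: 890
Match at i=32, j=9: n = 32·62 + 9 = 1993.

1993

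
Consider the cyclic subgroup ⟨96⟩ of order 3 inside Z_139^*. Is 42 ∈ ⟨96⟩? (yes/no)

⟨96⟩ has order 3; its elements mod 139 are {1, 42, 96}.
42 is in this set.

yes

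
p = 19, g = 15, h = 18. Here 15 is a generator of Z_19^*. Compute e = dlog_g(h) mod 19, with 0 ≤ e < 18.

9

Successive powers of 15 modulo 19:
  15^0=1  15^1=15  15^2=16  15^3=12  15^4=9  15^5=2
  15^6=11  15^7=13  15^8=5  15^9=18
So 15^9 ≡ 18 (mod 19), giving e = 9.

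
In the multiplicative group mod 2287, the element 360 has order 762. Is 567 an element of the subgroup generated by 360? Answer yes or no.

no

567 ∈ ⟨360⟩ iff 567^762 ≡ 1 (mod 2287), since |⟨360⟩| = 762.
567^762 mod 2287 = 1482.
Since 1482 ≠ 1, 567 does not lie in the subgroup.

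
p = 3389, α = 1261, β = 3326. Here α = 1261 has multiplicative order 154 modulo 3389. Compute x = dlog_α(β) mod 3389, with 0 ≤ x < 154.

Baby-step giant-step with m = ceil(sqrt(154)) = 13.
Baby table (1261^j mod 3389 for j=0..12):
  0:1  1:1261  2:680  3:63  4:1496  5:2172  6:580  7:2745
  8:1276  9:2650  10:96  11:2441  12:889
Giant step factor: 1261^(-13) ≡ 831 (mod 3389).
Scan 3326·831^i mod 3389 for i = 0, 1, …:
  i=0: 3326   i=1: 1871   i=2: 2639   i=3: 326
  i=4: 3175   i=5: 1783   i=6: 680
Match at i=6, j=2: x = 6·13 + 2 = 80.

80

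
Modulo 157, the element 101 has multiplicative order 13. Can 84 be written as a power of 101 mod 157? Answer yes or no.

84 ∈ ⟨101⟩ iff 84^13 ≡ 1 (mod 157), since |⟨101⟩| = 13.
84^13 mod 157 = 135.
Since 135 ≠ 1, 84 does not lie in the subgroup.

no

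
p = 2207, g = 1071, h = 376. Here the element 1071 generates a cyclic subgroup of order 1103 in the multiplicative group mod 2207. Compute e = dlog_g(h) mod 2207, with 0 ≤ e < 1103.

Baby-step giant-step with m = ceil(sqrt(1103)) = 34.
Baby table (1071^j mod 2207 for j=0..33):
  0:1  1:1071  2:1608  3:708  4:1267  5:1859  6:275  7:994
  8:800  9:484  10:1926  11:1408  12:587  13:1889  14:1507  15:680
  16:2177  17:975  18:314  19:830  20:1716  21:1612  22:578  23:1078
  24:277  25:929  26:1809  27:1900  28:46  29:712  30:1137  31:1670
  32:900  33:1648
Giant step factor: 1071^(-34) ≡ 891 (mod 2207).
Scan 376·891^i mod 2207 for i = 0, 1, …:
  i=0: 376   i=1: 1759   i=2: 299   i=3: 1569
  i=4: 948   i=5: 1594   i=6: 1153   i=7: 1068
  i=8: 371   i=9: 1718     …   i=24: 770
  i=25: 1900
Match at i=25, j=27: e = 25·34 + 27 = 877.

877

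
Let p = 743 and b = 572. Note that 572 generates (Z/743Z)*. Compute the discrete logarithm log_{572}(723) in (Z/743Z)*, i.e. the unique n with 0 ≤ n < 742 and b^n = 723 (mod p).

384

Baby-step giant-step with m = ceil(sqrt(742)) = 28.
Baby table (572^j mod 743 for j=0..27):
  0:1  1:572  2:264  3:179  4:597  5:447  6:92  7:614
  8:512  9:122  10:685  11:259  12:291  13:20  14:295  15:79
  16:608  17:52  18:24  19:354  20:392  21:581  22:211  23:326
  24:722  25:619  26:400  27:699
Giant step factor: 572^(-28) ≡ 166 (mod 743).
Scan 723·166^i mod 743 for i = 0, 1, …:
  i=0: 723   i=1: 395   i=2: 186   i=3: 413
  i=4: 202   i=5: 97   i=6: 499   i=7: 361
  i=8: 486   i=9: 432   i=10: 384   i=11: 589
  i=12: 441   i=13: 392
Match at i=13, j=20: n = 13·28 + 20 = 384.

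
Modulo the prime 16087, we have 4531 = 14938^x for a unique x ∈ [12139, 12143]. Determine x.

12141

Compute 14938^12139 mod 16087 = 3291, then multiply by 14938 repeatedly:
  14938^12139=3291  14938^12140=15173  14938^12141=4531
Found 4531 at exponent 12141.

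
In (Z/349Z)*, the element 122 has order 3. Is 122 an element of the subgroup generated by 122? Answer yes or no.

122 ∈ ⟨122⟩ iff 122^3 ≡ 1 (mod 349), since |⟨122⟩| = 3.
122^3 mod 349 = 1.
Since 1 = 1, 122 lies in the subgroup.

yes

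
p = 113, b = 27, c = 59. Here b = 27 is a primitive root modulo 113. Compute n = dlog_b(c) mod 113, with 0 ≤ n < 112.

61

Baby-step giant-step with m = ceil(sqrt(112)) = 11.
Baby table (27^j mod 113 for j=0..10):
  0:1  1:27  2:51  3:21  4:2  5:54  6:102  7:42
  8:4  9:108  10:91
Giant step factor: 27^(-11) ≡ 74 (mod 113).
Scan 59·74^i mod 113 for i = 0, 1, …:
  i=0: 59   i=1: 72   i=2: 17   i=3: 15
  i=4: 93   i=5: 102
Match at i=5, j=6: n = 5·11 + 6 = 61.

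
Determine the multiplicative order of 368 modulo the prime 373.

The order of 368 must divide p − 1 = 372 = 2^2 · 3 · 31.
Divisors: 1, 2, 3, 4, 6, 12, 31, 62, 93, 124, 186, 372.
Check each in increasing order: 368^1 ≡ 368;  368^2 ≡ 25;  368^3 ≡ 248;  368^4 ≡ 252;  368^6 ≡ 332;  368^12 ≡ 189;  368^31 ≡ 69;  368^62 ≡ 285;  368^93 ≡ 269;  368^124 ≡ 284;  368^186 ≡ 372;  368^372 ≡ 1.
Smallest exponent giving 1 is 372.

372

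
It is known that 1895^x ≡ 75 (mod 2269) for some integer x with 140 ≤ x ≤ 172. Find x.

146

Compute 1895^140 mod 2269 = 741, then multiply by 1895 repeatedly:
  1895^140=741  1895^141=1953  1895^142=196  1895^143=1573  1895^144=1638
  1895^145=18  1895^146=75
Found 75 at exponent 146.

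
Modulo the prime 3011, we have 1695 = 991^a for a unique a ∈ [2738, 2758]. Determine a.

Compute 991^2738 mod 3011 = 362, then multiply by 991 repeatedly:
  991^2738=362  991^2739=433  991^2740=1541  991^2741=554  991^2742=1012
  991^2743=229  991^2744=1114  991^2745=1948  991^2746=417  991^2747=740
  991^2748=1667  991^2749=1969  991^2750=151  991^2751=2102  991^2752=2481
  991^2753=1695
Found 1695 at exponent 2753.

2753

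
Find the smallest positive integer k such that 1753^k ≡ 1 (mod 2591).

370

The order of 1753 must divide p − 1 = 2590 = 2 · 5 · 7 · 37.
Divisors: 1, 2, 5, 7, 10, 14, 35, 37, 70, 74, 185, 259, 370, 518, 1295, 2590.
Check each in increasing order: 1753^1 ≡ 1753;  1753^2 ≡ 83;  1753^5 ≡ 2357;  1753^7 ≡ 1306;  1753^10 ≡ 345;  1753^14 ≡ 758;  1753^35 ≡ 1074;  1753^37 ≡ 1048;  1753^70 ≡ 481;  1753^74 ≡ 2311;  1753^185 ≡ 2590;  1753^259 ≡ 280;  1753^370 ≡ 1.
Smallest exponent giving 1 is 370.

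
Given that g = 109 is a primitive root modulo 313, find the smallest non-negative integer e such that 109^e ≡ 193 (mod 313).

37

Baby-step giant-step with m = ceil(sqrt(312)) = 18.
Baby table (109^j mod 313 for j=0..17):
  0:1  1:109  2:300  3:148  4:169  5:267  6:307  7:285
  8:78  9:51  10:238  11:276  12:36  13:168  14:158  15:7
  16:137  17:222
Giant step factor: 109^(-18) ≡ 71 (mod 313).
Scan 193·71^i mod 313 for i = 0, 1, …:
  i=0: 193   i=1: 244   i=2: 109
Match at i=2, j=1: e = 2·18 + 1 = 37.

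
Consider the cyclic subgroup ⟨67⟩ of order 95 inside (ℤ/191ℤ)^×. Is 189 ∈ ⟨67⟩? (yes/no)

no

189 ∈ ⟨67⟩ iff 189^95 ≡ 1 (mod 191), since |⟨67⟩| = 95.
189^95 mod 191 = 190.
Since 190 ≠ 1, 189 does not lie in the subgroup.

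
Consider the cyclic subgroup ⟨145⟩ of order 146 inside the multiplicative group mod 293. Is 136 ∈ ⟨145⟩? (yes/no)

no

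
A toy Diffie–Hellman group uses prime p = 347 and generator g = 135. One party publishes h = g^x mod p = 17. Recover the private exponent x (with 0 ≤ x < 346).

207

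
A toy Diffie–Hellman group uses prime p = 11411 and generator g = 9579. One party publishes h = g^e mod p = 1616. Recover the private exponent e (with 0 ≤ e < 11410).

8733

Baby-step giant-step with m = ceil(sqrt(11410)) = 107.
Baby table (9579^j mod 11411 for j=0..106):
  0:1  1:9579  2:1390  3:9584  4:3641  5:5123  6:5917  7:506
  8:8710  9:7269  10:11240  11:5175  12:1941  13:4320  14:4994  15:2614
  16:3772  17:4762  18:5431  19:800  20:6419  21:5133  22:10419  23:2995
  24:1851  25:9446  26:5415  27:7290  28:7001  29:132  30:9218  31:904
  32:9878  33:1350  34:2987  35:5096  36:9737  37:8620  38:984  39:250
  40:9851  41:5170  42:11101  43:8781  44:2718  45:7231  46:979  47:9410
  48:2901  49:2894  50:4307  51:5988  52:7366  53:4701  54:3073  55:7298
  56:3756  57:11252  58:6013  59:7210  60:5218  61:3042  62:7035  63:6310
  64:10834  65:7252  66:8151  67:4367  68:10178  69:10889  70:9191  71:4724
  72:6581  73:5035  74:7379  75:3707  76:9732  77:6369  78:5445  79:9385
  80:3057  81:2377  82:4338  83:6251  84:4812  85:5119  86:1834  87:6357
  88:4607  89:4116  90:2159  91:4329  92:11328  93:3713  94:10151  95:3298
  96:5894  97:8409  98:10973  99:3646  100:7374  101:1456  102:2782  103:4093
  104:10062  105:6592  106:7705
Giant step factor: 9579^(-107) ≡ 7309 (mod 11411).
Scan 1616·7309^i mod 11411 for i = 0, 1, …:
  i=0: 1616   i=1: 959   i=2: 2977   i=3: 9527
  i=4: 2921   i=5: 11019   i=6: 10444   i=7: 7017
  i=8: 6219   i=9: 4658     …   i=80: 8107
  i=81: 8151
Match at i=81, j=66: e = 81·107 + 66 = 8733.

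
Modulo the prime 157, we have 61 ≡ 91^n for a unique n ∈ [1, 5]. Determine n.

5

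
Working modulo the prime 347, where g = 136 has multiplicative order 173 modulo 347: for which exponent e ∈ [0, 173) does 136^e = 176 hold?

141

Baby-step giant-step with m = ceil(sqrt(173)) = 14.
Baby table (136^j mod 347 for j=0..13):
  0:1  1:136  2:105  3:53  4:268  5:13  6:33  7:324
  8:342  9:14  10:169  11:82  12:48  13:282
Giant step factor: 136^(-14) ≡ 143 (mod 347).
Scan 176·143^i mod 347 for i = 0, 1, …:
  i=0: 176   i=1: 184   i=2: 287   i=3: 95
  i=4: 52   i=5: 149   i=6: 140   i=7: 241
  i=8: 110   i=9: 115   i=10: 136
Match at i=10, j=1: e = 10·14 + 1 = 141.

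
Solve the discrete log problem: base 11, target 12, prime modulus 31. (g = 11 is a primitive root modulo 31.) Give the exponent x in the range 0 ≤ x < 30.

23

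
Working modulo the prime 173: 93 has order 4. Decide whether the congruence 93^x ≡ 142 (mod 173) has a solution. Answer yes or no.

no

⟨93⟩ has order 4; its elements mod 173 are {1, 80, 93, 172}.
142 is not in this set.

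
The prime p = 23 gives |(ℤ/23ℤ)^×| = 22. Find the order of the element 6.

11

The order of 6 must divide p − 1 = 22 = 2 · 11.
Divisors: 1, 2, 11, 22.
Check each in increasing order: 6^1 ≡ 6;  6^2 ≡ 13;  6^11 ≡ 1.
Smallest exponent giving 1 is 11.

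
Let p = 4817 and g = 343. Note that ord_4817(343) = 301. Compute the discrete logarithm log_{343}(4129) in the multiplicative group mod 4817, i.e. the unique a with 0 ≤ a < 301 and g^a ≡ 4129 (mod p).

100

Baby-step giant-step with m = ceil(sqrt(301)) = 18.
Baby table (343^j mod 4817 for j=0..17):
  0:1  1:343  2:2041  3:1598  4:3793  5:409  6:594  7:1428
  8:3287  9:263  10:3503  11:2096  12:1195  13:440  14:1593  15:2078
  16:4655  17:2238
Giant step factor: 343^(-18) ≡ 679 (mod 4817).
Scan 4129·679^i mod 4817 for i = 0, 1, …:
  i=0: 4129   i=1: 97   i=2: 3242   i=3: 4766
  i=4: 3907   i=5: 3503
Match at i=5, j=10: a = 5·18 + 10 = 100.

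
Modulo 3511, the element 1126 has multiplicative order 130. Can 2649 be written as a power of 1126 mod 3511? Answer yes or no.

2649 ∈ ⟨1126⟩ iff 2649^130 ≡ 1 (mod 3511), since |⟨1126⟩| = 130.
2649^130 mod 3511 = 1.
Since 1 = 1, 2649 lies in the subgroup.

yes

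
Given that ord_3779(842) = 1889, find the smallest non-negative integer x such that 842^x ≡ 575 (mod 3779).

171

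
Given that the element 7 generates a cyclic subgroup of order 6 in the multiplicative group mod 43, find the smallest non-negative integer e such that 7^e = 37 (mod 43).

Successive powers of 7 modulo 43:
  7^0=1  7^1=7  7^2=6  7^3=42  7^4=36  7^5=37
So 7^5 ≡ 37 (mod 43), giving e = 5.

5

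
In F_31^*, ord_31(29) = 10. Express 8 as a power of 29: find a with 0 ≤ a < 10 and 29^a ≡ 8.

Successive powers of 29 modulo 31:
  29^0=1  29^1=29  29^2=4  29^3=23  29^4=16  29^5=30
  29^6=2  29^7=27  29^8=8
So 29^8 ≡ 8 (mod 31), giving a = 8.

8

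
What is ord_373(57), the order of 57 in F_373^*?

372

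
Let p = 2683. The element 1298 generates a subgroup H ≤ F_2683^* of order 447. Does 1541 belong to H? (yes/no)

1541 ∈ ⟨1298⟩ iff 1541^447 ≡ 1 (mod 2683), since |⟨1298⟩| = 447.
1541^447 mod 2683 = 1.
Since 1 = 1, 1541 lies in the subgroup.

yes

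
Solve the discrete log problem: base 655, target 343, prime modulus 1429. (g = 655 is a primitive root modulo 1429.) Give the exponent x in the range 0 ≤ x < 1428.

Baby-step giant-step with m = ceil(sqrt(1428)) = 38.
Baby table (655^j mod 1429 for j=0..37):
  0:1  1:655  2:325  3:1383  4:1308  5:769  6:687  7:1279
  8:351  9:1265  10:1184  11:1002  12:399  13:1267  14:1065  15:223
  16:307  17:1025  18:1174  19:168  20:7  21:298  22:846  23:1107
  24:582  25:1096  26:522  27:379  28:1028  29:281  30:1143  31:1298
  32:1364  33:295  34:310  35:132  36:720  37:30
Giant step factor: 655^(-38) ≡ 1144 (mod 1429).
Scan 343·1144^i mod 1429 for i = 0, 1, …:
  i=0: 343   i=1: 846
Match at i=1, j=22: x = 1·38 + 22 = 60.

60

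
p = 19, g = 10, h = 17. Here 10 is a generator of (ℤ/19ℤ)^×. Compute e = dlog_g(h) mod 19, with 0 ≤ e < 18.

8

Successive powers of 10 modulo 19:
  10^0=1  10^1=10  10^2=5  10^3=12  10^4=6  10^5=3
  10^6=11  10^7=15  10^8=17
So 10^8 ≡ 17 (mod 19), giving e = 8.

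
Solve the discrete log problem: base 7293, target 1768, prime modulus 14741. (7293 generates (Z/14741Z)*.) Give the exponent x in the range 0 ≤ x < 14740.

3243

Baby-step giant-step with m = ceil(sqrt(14740)) = 122.
Baby table (7293^j mod 14741 for j=0..121):
  0:1  1:7293  2:2321  3:4385  4:6576  5:6295  6:5961  7:2364
  8:8423  9:3192  10:3217  11:8650  12:7711  13:14149  14:1657  15:11622
  16:13237  17:13373  18:2833  19:8928  20:907  21:10783  22:11925  23:11866
  24:9068  25:4798  26:11421  27:6703  28:3823  29:5908  30:13842  31:3338
  32:6643  33:8473  34:14058  35:1339  36:6785  37:12209  38:4597  39:4887
  40:11894  41:6898  42:10822  43:1532  44:13939  45:3191  46:10665  47:6329
  48:3326  49:7573  50:10103  51:5661  52:10873  53:4950  54:14382  55:5711
  56:6998  57:3072  58:12517  59:10209  60:12187  61:6302  62:12789  63:3870
  64:9636  65:5001  66:3059  67:6154  68:9518  69:14146  70:9260  71:4659
  72:82  73:8386  74:13430  75:5786  76:8556  77:255  78:2349  79:2215
  80:12600  81:11147  82:13197  83:1732  84:13180  85:10420  86:3205  87:9580
  88:9341  89:5752  90:11191  91:9787  92:669  93:14487  94:4944  95:106
  96:6526  97:10170  98:7839  99:4229  100:3925  101:12744  102:14728  103:8378
  104:14050  105:1959  106:2958  107:6611  108:10953  109:13491  110:8429  111:2727
  112:2402  113:5478  114:2944  115:7696  116:7941  117:11065  118:4811  119:3043
  120:7394  121:1864
Giant step factor: 7293^(-122) ≡ 8190 (mod 14741).
Scan 1768·8190^i mod 14741 for i = 0, 1, …:
  i=0: 1768   i=1: 4258   i=2: 10555   i=3: 4226
  i=4: 13813   i=5: 6036   i=6: 8267   i=7: 1317
  i=8: 10559   i=9: 7504     …   i=25: 5438
  i=26: 4659
Match at i=26, j=71: x = 26·122 + 71 = 3243.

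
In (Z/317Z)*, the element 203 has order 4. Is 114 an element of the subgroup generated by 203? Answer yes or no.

yes

114 ∈ ⟨203⟩ iff 114^4 ≡ 1 (mod 317), since |⟨203⟩| = 4.
114^4 mod 317 = 1.
Since 1 = 1, 114 lies in the subgroup.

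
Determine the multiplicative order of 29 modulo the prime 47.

46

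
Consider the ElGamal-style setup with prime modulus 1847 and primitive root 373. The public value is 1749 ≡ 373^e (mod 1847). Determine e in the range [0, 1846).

793

Baby-step giant-step with m = ceil(sqrt(1846)) = 43.
Baby table (373^j mod 1847 for j=0..42):
  0:1  1:373  2:604  3:1805  4:957  5:490  6:1764  7:440
  8:1584  9:1639  10:1837  11:1811  12:1348  13:420  14:1512  15:641
  16:830  17:1141  18:783  19:233  20:100  21:360  22:1296  23:1341
  24:1503  25:978  26:935  27:1519  28:1405  29:1364  30:847  31:94
  32:1816  33:1366  34:1593  35:1302  36:1732  37:1433  38:726  39:1136
  40:765  41:907  42:310
Giant step factor: 373^(-43) ≡ 379 (mod 1847).
Scan 1749·379^i mod 1847 for i = 0, 1, …:
  i=0: 1749   i=1: 1645   i=2: 1016   i=3: 888
  i=4: 398   i=5: 1235   i=6: 774   i=7: 1520
  i=8: 1663   i=9: 450     …   i=17: 1448
  i=18: 233
Match at i=18, j=19: e = 18·43 + 19 = 793.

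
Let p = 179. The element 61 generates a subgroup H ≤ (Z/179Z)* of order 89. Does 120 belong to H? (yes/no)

120 ∈ ⟨61⟩ iff 120^89 ≡ 1 (mod 179), since |⟨61⟩| = 89.
120^89 mod 179 = 178.
Since 178 ≠ 1, 120 does not lie in the subgroup.

no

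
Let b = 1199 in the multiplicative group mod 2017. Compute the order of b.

96

The order of 1199 must divide p − 1 = 2016 = 2^5 · 3^2 · 7.
Divisors: 1, 2, 3, 4, 6, 7, 8, 9, 12, 14, 16, 18, 21, 24, 28, 32, 36, 42, 48, 56, 63, 72, 84, 96, 112, 126, 144, 168, 224, 252, 288, 336, 504, 672, 1008, 2016.
Check each in increasing order: 1199^1 ≡ 1199;  1199^2 ≡ 1497;  1199^3 ≡ 1790;  1199^4 ≡ 122;  1199^6 ≡ 1104;  1199^7 ≡ 544;  1199^8 ≡ 765;  1199^9 ≡ 1517;  1199^12 ≡ 548;  1199^14 ≡ 1454;  1199^16 ≡ 295;  1199^18 ≡ 1909;  1199^21 ≡ 312;  1199^24 ≡ 1788;  1199^28 ≡ 300;  1199^32 ≡ 294;  1199^36 ≡ 1579;  1199^42 ≡ 528;  1199^48 ≡ 2016;  1199^56 ≡ 1252;  1199^63 ≡ 1359;  1199^72 ≡ 229;  1199^84 ≡ 438;  1199^96 ≡ 1.
Smallest exponent giving 1 is 96.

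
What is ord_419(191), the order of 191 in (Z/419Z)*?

The order of 191 must divide p − 1 = 418 = 2 · 11 · 19.
Divisors: 1, 2, 11, 19, 22, 38, 209, 418.
Check each in increasing order: 191^1 ≡ 191;  191^2 ≡ 28;  191^11 ≡ 7;  191^19 ≡ 300;  191^22 ≡ 49;  191^38 ≡ 334;  191^209 ≡ 1.
Smallest exponent giving 1 is 209.

209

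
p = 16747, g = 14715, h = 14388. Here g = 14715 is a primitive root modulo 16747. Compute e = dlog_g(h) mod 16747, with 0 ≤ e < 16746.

Baby-step giant-step with m = ceil(sqrt(16746)) = 130.
Baby table (14715^j mod 16747 for j=0..129):
  0:1  1:14715  2:9262  3:3244  4:6510  5:1810  6:6420  7:473
  8:10190  9:9959  10:10435  11:14529  12:2033  13:5453  14:6018  15:13481
  16:4700  17:12137  18:5947  19:7030  20:231  21:16271  22:12653  23:12496
  24:13327  25:16182  26:9284  27:8781  28:9310  29:6190  30:15664  31:6799
  32:707  33:3618  34:157  35:15916  36:13892  37:6898  38:503  39:16218
  40:3120  41:7273  42:8865  43:6092  44:13836  45:3461  46:988  47:2024
  48:6994  49:6395  50:1032  51:13098  52:12594  53:15155  54:2773  55:9003
  56:10375  57:2473  58:15711  59:11777  60:599  61:5363  62:4681  63:504
  64:14186  65:12382  66:10517  67:15375  68:7902  69:3509  70:3934  71:11178
  72:11983  73:682  74:4177  75:3065  76:1804  77:1865  78:11889  79:7473
  80:4393  81:16322  82:9503  83:15942  84:11301  85:13252  86:1112  87:1261
  88:16686  89:6723  90:4416  91:3080  92:4818  93:6819  94:10308  95:4641
  96:14796  97:12140  98:16598  99:1322  100:9963  101:2307  102:1336  103:15009
  104:14746  105:13258  106:5667  107:6592  108:2656  109:12289  110:15276  111:8106
  112:7656  113:971  114:3074  115:263  116:1488  117:7591  118:15822  119:3936
  120:7114  121:13760  122:7170  123:450  124:6685  125:14644  126:2811  127:15522
  128:10644  129:8516
Giant step factor: 14715^(-130) ≡ 1571 (mod 16747).
Scan 14388·1571^i mod 16747 for i = 0, 1, …:
  i=0: 14388   i=1: 11845   i=2: 2578   i=3: 14011
  i=4: 5723   i=5: 14441   i=6: 11373   i=7: 14681
  i=8: 3232   i=9: 3131     …   i=27: 3986
  i=28: 15375
Match at i=28, j=67: e = 28·130 + 67 = 3707.

3707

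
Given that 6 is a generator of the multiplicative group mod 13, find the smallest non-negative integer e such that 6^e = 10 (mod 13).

2

Successive powers of 6 modulo 13:
  6^0=1  6^1=6  6^2=10
So 6^2 ≡ 10 (mod 13), giving e = 2.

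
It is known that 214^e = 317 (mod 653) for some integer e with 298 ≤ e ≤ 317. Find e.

313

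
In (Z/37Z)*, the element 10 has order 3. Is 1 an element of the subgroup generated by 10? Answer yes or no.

yes

⟨10⟩ has order 3; its elements mod 37 are {1, 10, 26}.
1 is in this set.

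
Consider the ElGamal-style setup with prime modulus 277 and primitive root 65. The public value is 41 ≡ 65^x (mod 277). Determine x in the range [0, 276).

258

Baby-step giant-step with m = ceil(sqrt(276)) = 17.
Baby table (65^j mod 277 for j=0..16):
  0:1  1:65  2:70  3:118  4:191  5:227  6:74  7:101
  8:194  9:145  10:7  11:178  12:213  13:272  14:229  15:204
  16:241
Giant step factor: 65^(-17) ≡ 172 (mod 277).
Scan 41·172^i mod 277 for i = 0, 1, …:
  i=0: 41   i=1: 127   i=2: 238   i=3: 217
  i=4: 206   i=5: 253   i=6: 27   i=7: 212
  i=8: 177   i=9: 251     …   i=14: 49
  i=15: 118
Match at i=15, j=3: x = 15·17 + 3 = 258.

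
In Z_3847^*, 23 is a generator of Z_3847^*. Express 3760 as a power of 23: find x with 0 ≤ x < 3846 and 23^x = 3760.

405

Baby-step giant-step with m = ceil(sqrt(3846)) = 63.
Baby table (23^j mod 3847 for j=0..62):
  0:1  1:23  2:529  3:626  4:2857  5:312  6:3329  7:3474
  8:2962  9:2727  10:1169  11:3805  12:2881  13:864  14:637  15:3110
  16:2284  17:2521  18:278  19:2547  20:876  21:913  22:1764  23:2102
  24:2182  25:175  26:178  27:247  28:1834  29:3712  30:742  31:1678
  32:124  33:2852  34:197  35:684  36:344  37:218  38:1167  39:3759
  40:1823  41:3459  42:2617  43:2486  44:3320  45:3267  46:2048  47:940
  48:2385  49:997  50:3696  51:374  52:908  53:1649  54:3304  55:2899
  56:1278  57:2465  58:2837  59:3699  60:443  61:2495  62:3527
Giant step factor: 23^(-63) ≡ 1601 (mod 3847).
Scan 3760·1601^i mod 3847 for i = 0, 1, …:
  i=0: 3760   i=1: 3052   i=2: 562   i=3: 3411
  i=4: 2118   i=5: 1711   i=6: 247
Match at i=6, j=27: x = 6·63 + 27 = 405.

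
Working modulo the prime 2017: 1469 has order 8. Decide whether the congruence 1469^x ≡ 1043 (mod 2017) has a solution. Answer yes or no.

no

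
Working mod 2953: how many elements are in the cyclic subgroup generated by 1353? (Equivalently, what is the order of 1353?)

164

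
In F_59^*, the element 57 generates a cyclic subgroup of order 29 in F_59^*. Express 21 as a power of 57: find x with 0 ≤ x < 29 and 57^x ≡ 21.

Successive powers of 57 modulo 59:
  57^0=1  57^1=57  57^2=4  57^3=51  57^4=16  57^5=27
  57^6=5  57^7=49  57^8=20  57^9=19  57^10=21
So 57^10 ≡ 21 (mod 59), giving x = 10.

10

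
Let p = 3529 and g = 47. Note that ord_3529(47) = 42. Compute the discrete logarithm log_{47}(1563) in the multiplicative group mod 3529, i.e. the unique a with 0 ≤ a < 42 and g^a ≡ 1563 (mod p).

Baby-step giant-step with m = ceil(sqrt(42)) = 7.
Baby table (47^j mod 3529 for j=0..6):
  0:1  1:47  2:2209  3:1482  4:2603  5:2355  6:1286
Giant step factor: 47^(-7) ≡ 3081 (mod 3529).
Scan 1563·3081^i mod 3529 for i = 0, 1, …:
  i=0: 1563   i=1: 2047   i=2: 484   i=3: 1966
  i=4: 1482
Match at i=4, j=3: a = 4·7 + 3 = 31.

31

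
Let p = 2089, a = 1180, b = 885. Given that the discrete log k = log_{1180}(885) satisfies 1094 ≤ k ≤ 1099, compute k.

1095

Compute 1180^1094 mod 2089 = 523, then multiply by 1180 repeatedly:
  1180^1094=523  1180^1095=885
Found 885 at exponent 1095.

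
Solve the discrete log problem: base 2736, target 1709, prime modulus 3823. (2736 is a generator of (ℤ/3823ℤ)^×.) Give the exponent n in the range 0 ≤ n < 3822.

2086

Baby-step giant-step with m = ceil(sqrt(3822)) = 62.
Baby table (2736^j mod 3823 for j=0..61):
  0:1  1:2736  2:262  3:1931  4:3653  5:1286  6:1336  7:508
  8:2139  9:3114  10:2260  11:1569  12:3378  13:2017  14:1923  15:880
  16:3013  17:1180  18:1868  19:3320  20:72  21:2019  22:3572  23:1404
  24:3052  25:840  26:617  27:2169  28:1088  29:2474  30:2154  31:2101
  32:2367  33:3773  34:828  35:2192  36:2848  37:854  38:691  39:2014
  40:1361  41:94  42:1043  43:1690  44:1833  45:3135  46:2371  47:3248
  48:1876  49:2270  50:2168  51:2175  52:2212  53:223  54:2271  55:1081
  56:2437  57:320  58:53  59:3557  60:2417  61:2945
Giant step factor: 2736^(-62) ≡ 1208 (mod 3823).
Scan 1709·1208^i mod 3823 for i = 0, 1, …:
  i=0: 1709   i=1: 52   i=2: 1648   i=3: 2824
  i=4: 1276   i=5: 739   i=6: 1953   i=7: 433
  i=8: 3136   i=9: 3518     …   i=32: 1574
  i=33: 1361
Match at i=33, j=40: n = 33·62 + 40 = 2086.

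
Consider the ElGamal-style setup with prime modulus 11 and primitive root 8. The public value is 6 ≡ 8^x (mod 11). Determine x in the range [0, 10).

3

Successive powers of 8 modulo 11:
  8^0=1  8^1=8  8^2=9  8^3=6
So 8^3 ≡ 6 (mod 11), giving x = 3.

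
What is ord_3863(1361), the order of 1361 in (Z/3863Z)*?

3862

The order of 1361 must divide p − 1 = 3862 = 2 · 1931.
Divisors: 1, 2, 1931, 3862.
Check each in increasing order: 1361^1 ≡ 1361;  1361^2 ≡ 1944;  1361^1931 ≡ 3862;  1361^3862 ≡ 1.
Smallest exponent giving 1 is 3862.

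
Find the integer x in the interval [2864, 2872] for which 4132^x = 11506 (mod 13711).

2869

Compute 4132^2864 mod 13711 = 9525, then multiply by 4132 repeatedly:
  4132^2864=9525  4132^2865=6730  4132^2866=2452  4132^2867=12946  4132^2868=6261
  4132^2869=11506
Found 11506 at exponent 2869.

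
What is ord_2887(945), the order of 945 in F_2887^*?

The order of 945 must divide p − 1 = 2886 = 2 · 3 · 13 · 37.
Divisors: 1, 2, 3, 6, 13, 26, 37, 39, 74, 78, 111, 222, 481, 962, 1443, 2886.
Check each in increasing order: 945^1 ≡ 945;  945^2 ≡ 942;  945^3 ≡ 994;  945^6 ≡ 682;  945^13 ≡ 2204;  945^26 ≡ 1682;  945^37 ≡ 1551;  945^39 ≡ 220;  945^74 ≡ 730;  945^78 ≡ 2208;  945^111 ≡ 526;  945^222 ≡ 2411;  945^481 ≡ 2188;  945^962 ≡ 698;  945^1443 ≡ 1.
Smallest exponent giving 1 is 1443.

1443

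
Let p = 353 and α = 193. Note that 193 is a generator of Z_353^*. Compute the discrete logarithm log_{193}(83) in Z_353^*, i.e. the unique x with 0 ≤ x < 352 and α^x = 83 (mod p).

332

Baby-step giant-step with m = ceil(sqrt(352)) = 19.
Baby table (193^j mod 353 for j=0..18):
  0:1  1:193  2:184  3:212  4:321  5:178  6:113  7:276
  8:318  9:305  10:267  11:346  12:61  13:124  14:281  15:224
  16:166  17:268  18:186
Giant step factor: 193^(-19) ≡ 134 (mod 353).
Scan 83·134^i mod 353 for i = 0, 1, …:
  i=0: 83   i=1: 179   i=2: 335   i=3: 59
  i=4: 140   i=5: 51   i=6: 127   i=7: 74
  i=8: 32   i=9: 52     …   i=16: 242
  i=17: 305
Match at i=17, j=9: x = 17·19 + 9 = 332.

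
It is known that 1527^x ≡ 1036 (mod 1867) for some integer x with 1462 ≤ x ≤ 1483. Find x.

Compute 1527^1462 mod 1867 = 1225, then multiply by 1527 repeatedly:
  1527^1462=1225  1527^1463=1708  1527^1464=1784  1527^1465=215  1527^1466=1580
  1527^1467=496  1527^1468=1257  1527^1469=163  1527^1470=590  1527^1471=1036
Found 1036 at exponent 1471.

1471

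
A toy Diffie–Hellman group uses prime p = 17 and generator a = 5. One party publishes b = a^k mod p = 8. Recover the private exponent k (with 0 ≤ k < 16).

2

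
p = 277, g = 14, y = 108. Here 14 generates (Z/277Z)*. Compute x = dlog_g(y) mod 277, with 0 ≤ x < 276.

Baby-step giant-step with m = ceil(sqrt(276)) = 17.
Baby table (14^j mod 277 for j=0..16):
  0:1  1:14  2:196  3:251  4:190  5:167  6:122  7:46
  8:90  9:152  10:189  11:153  12:203  13:72  14:177  15:262
  16:67
Giant step factor: 14^(-17) ≡ 233 (mod 277).
Scan 108·233^i mod 277 for i = 0, 1, …:
  i=0: 108   i=1: 234   i=2: 230   i=3: 129
  i=4: 141   i=5: 167
Match at i=5, j=5: x = 5·17 + 5 = 90.

90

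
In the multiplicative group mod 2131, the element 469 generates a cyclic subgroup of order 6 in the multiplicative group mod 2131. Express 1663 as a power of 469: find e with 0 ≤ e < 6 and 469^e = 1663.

Successive powers of 469 modulo 2131:
  469^0=1  469^1=469  469^2=468  469^3=2130  469^4=1662  469^5=1663
So 469^5 ≡ 1663 (mod 2131), giving e = 5.

5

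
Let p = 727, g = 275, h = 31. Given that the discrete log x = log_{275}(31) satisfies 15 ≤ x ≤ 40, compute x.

Compute 275^15 mod 727 = 216, then multiply by 275 repeatedly:
  275^15=216  275^16=513  275^17=37  275^18=724  275^19=629
  275^20=676  275^21=515  275^22=587  275^23=31
Found 31 at exponent 23.

23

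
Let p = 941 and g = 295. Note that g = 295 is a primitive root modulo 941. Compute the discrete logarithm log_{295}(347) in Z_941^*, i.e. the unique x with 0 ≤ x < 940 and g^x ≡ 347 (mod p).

Baby-step giant-step with m = ceil(sqrt(940)) = 31.
Baby table (295^j mod 941 for j=0..30):
  0:1  1:295  2:453  3:13  4:71  5:243  6:169  7:923
  8:336  9:315  10:707  11:604  12:331  13:722  14:324  15:539
  16:917  17:448  18:420  19:629  20:178  21:755  22:649  23:432
  24:405  25:909  26:911  27:560  28:525  29:551  30:693
Giant step factor: 295^(-31) ≡ 257 (mod 941).
Scan 347·257^i mod 941 for i = 0, 1, …:
  i=0: 347   i=1: 725   i=2: 7   i=3: 858
  i=4: 312   i=5: 199   i=6: 329   i=7: 804
  i=8: 549   i=9: 884     …   i=18: 408
  i=19: 405
Match at i=19, j=24: x = 19·31 + 24 = 613.

613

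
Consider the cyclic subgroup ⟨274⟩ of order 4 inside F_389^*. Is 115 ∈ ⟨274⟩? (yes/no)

yes

⟨274⟩ has order 4; its elements mod 389 are {1, 115, 274, 388}.
115 is in this set.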